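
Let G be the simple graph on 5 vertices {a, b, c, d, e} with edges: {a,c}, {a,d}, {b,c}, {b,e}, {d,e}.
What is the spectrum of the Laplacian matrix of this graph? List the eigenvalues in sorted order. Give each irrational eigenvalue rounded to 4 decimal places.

[0, 1.3820, 1.3820, 3.6180, 3.6180]

Reading degrees in the order [a, b, c, d, e] gives [2, 2, 2, 2, 2]; set D = diag(2, 2, 2, 2, 2) and form L = D - A. Since every row of L sums to 0, the all-ones vector is in the kernel and 0 is an eigenvalue. The largest eigenvalue, 3.6180, is at most the vertex count 5.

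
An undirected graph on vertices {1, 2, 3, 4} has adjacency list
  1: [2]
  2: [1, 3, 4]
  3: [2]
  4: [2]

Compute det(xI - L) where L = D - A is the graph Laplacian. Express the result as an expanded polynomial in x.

Each diagonal entry of L is the vertex degree and each off-diagonal entry is -1 where an edge is present, 0 otherwise; in the order [1, 2, 3, 4] the diagonal is [1, 3, 1, 1]. Computing det(xI - L) by cofactor expansion (or equivalently via sum-over-permutations) gives x^4 - 6x^3 + 9x^2 - 4x. Since p(0) = det(-L) = 0, x divides p(x). The largest eigenvalue, 4, is at most the vertex count 4.

x^4 - 6x^3 + 9x^2 - 4x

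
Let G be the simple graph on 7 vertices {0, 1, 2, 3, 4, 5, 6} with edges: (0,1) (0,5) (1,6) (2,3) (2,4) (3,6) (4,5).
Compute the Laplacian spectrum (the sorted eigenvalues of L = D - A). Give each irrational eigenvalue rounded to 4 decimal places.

With the vertex order [0, 1, 2, 3, 4, 5, 6], the degrees are [2, 2, 2, 2, 2, 2, 2], giving D = diag(2, 2, 2, 2, 2, 2, 2) and L = D - A. Since every row of L sums to 0, the all-ones vector is in the kernel and 0 is an eigenvalue. The single zero eigenvalue shows the graph is connected. The eigenvalues sum to 14, which equals trace(L) = 2|E|.

[0, 0.7530, 0.7530, 2.4450, 2.4450, 3.8019, 3.8019]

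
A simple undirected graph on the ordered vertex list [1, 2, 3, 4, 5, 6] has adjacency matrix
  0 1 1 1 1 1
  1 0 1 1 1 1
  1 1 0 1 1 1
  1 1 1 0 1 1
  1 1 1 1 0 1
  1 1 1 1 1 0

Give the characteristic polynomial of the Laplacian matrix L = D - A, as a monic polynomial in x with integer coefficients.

x^6 - 30x^5 + 360x^4 - 2160x^3 + 6480x^2 - 7776x

Reading degrees in the order [1, 2, 3, 4, 5, 6] gives [5, 5, 5, 5, 5, 5]; set D = diag(5, 5, 5, 5, 5, 5) and form L = D - A. L has integer entries, so p(x) = det(xI - L) has integer coefficients. Expanding the determinant yields x^6 - 30x^5 + 360x^4 - 2160x^3 + 6480x^2 - 7776x. The constant term is 0 because L is singular (the all-ones vector lies in its kernel). There is one zero in the spectrum, matching the 1 component.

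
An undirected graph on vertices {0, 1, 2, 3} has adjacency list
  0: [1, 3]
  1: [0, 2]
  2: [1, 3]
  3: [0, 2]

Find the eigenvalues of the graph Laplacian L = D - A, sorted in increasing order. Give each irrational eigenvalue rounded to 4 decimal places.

[0, 2, 2, 4]

With the vertex order [0, 1, 2, 3], the degrees are [2, 2, 2, 2], giving D = diag(2, 2, 2, 2) and L = D - A. The multiplicity of 0 as a Laplacian eigenvalue equals the number of connected components. The single zero eigenvalue shows the graph is connected. There is one zero in the spectrum, matching the 1 component.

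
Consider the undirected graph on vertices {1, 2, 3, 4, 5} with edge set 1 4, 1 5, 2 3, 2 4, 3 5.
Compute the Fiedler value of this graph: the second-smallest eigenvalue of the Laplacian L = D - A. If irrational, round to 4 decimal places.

1.3820

Reading degrees in the order [1, 2, 3, 4, 5] gives [2, 2, 2, 2, 2]; set D = diag(2, 2, 2, 2, 2) and form L = D - A. Computing the eigenvalues of L and sorting gives [0, 1.3820, 1.3820, 3.6180, 3.6180]. The Fiedler value lambda_2 = 1.3820 is strictly positive, so the graph is connected. The largest eigenvalue, 3.6180, is at most the vertex count 5.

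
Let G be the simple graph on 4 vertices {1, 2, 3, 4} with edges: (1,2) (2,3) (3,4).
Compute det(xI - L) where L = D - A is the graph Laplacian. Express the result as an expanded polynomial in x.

x^4 - 6x^3 + 10x^2 - 4x

Reading degrees in the order [1, 2, 3, 4] gives [1, 2, 2, 1]; set D = diag(1, 2, 2, 1) and form L = D - A. L has integer entries, so p(x) = det(xI - L) has integer coefficients. Expanding the determinant yields x^4 - 6x^3 + 10x^2 - 4x. Since p(0) = det(-L) = 0, x divides p(x).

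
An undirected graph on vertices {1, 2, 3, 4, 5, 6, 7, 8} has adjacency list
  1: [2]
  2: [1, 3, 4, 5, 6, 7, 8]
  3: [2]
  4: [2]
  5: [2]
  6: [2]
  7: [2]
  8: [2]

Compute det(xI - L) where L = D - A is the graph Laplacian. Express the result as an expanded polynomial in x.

With the vertex order [1, 2, 3, 4, 5, 6, 7, 8], the degrees are [1, 7, 1, 1, 1, 1, 1, 1], giving D = diag(1, 7, 1, 1, 1, 1, 1, 1) and L = D - A. L has integer entries, so p(x) = det(xI - L) has integer coefficients. Expanding the determinant yields x^8 - 14x^7 + 63x^6 - 140x^5 + 175x^4 - 126x^3 + 49x^2 - 8x. The coefficient of x^7 equals -trace(L) = -14, matching the sum of degrees. By the matrix-tree theorem the graph has (1/8) * product of the nonzero eigenvalues = 1 spanning tree.

x^8 - 14x^7 + 63x^6 - 140x^5 + 175x^4 - 126x^3 + 49x^2 - 8x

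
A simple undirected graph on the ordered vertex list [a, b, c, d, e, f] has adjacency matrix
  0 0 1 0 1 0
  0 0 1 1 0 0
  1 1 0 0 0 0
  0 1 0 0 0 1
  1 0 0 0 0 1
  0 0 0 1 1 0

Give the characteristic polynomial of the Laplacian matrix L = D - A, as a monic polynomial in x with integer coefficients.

Each diagonal entry of L is the vertex degree and each off-diagonal entry is -1 where an edge is present, 0 otherwise; in the order [a, b, c, d, e, f] the diagonal is [2, 2, 2, 2, 2, 2]. The eigenvalues of L are [0, 1, 1, 3, 3, 4]; the characteristic polynomial is the product of (x - lambda_i), which multiplies out to x^6 - 12x^5 + 54x^4 - 112x^3 + 105x^2 - 36x. Since p(0) = det(-L) = 0, x divides p(x). There is one zero in the spectrum, matching the 1 component.

x^6 - 12x^5 + 54x^4 - 112x^3 + 105x^2 - 36x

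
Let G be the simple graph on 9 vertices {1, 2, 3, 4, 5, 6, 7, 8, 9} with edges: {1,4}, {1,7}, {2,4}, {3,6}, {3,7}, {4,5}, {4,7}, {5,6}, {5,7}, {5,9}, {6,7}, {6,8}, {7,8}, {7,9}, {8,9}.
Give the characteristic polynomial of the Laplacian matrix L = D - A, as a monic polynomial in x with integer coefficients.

Reading degrees in the order [1, 2, 3, 4, 5, 6, 7, 8, 9] gives [2, 1, 2, 4, 4, 4, 7, 3, 3]; set D = diag(2, 1, 2, 4, 4, 4, 7, 3, 3) and form L = D - A. L has integer entries, so p(x) = det(xI - L) has integer coefficients. Expanding the determinant yields x^9 - 30x^8 + 373x^7 - 2502x^6 + 9858x^5 - 23220x^4 + 31672x^3 - 22616x^2 + 6345x. Since p(0) = det(-L) = 0, x divides p(x). There is one zero in the spectrum, matching the 1 component.

x^9 - 30x^8 + 373x^7 - 2502x^6 + 9858x^5 - 23220x^4 + 31672x^3 - 22616x^2 + 6345x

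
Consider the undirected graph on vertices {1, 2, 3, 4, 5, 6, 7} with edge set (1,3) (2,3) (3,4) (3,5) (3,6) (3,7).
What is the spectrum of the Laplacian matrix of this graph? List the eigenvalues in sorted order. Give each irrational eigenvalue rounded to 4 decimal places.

Each diagonal entry of L is the vertex degree and each off-diagonal entry is -1 where an edge is present, 0 otherwise; in the order [1, 2, 3, 4, 5, 6, 7] the diagonal is [1, 1, 6, 1, 1, 1, 1]. The multiplicity of 0 as a Laplacian eigenvalue equals the number of connected components. The single zero eigenvalue shows the graph is connected. The eigenvalues sum to 12, which equals trace(L) = 2|E|. There is one zero in the spectrum, matching the 1 component.

[0, 1, 1, 1, 1, 1, 7]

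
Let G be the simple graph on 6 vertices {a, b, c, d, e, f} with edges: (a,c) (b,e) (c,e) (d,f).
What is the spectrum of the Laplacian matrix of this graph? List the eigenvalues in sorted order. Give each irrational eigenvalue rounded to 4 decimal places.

[0, 0, 0.5858, 2, 2, 3.4142]

With the vertex order [a, b, c, d, e, f], the degrees are [1, 1, 2, 1, 2, 1], giving D = diag(1, 1, 2, 1, 2, 1) and L = D - A. The multiplicity of 0 as a Laplacian eigenvalue equals the number of connected components. The 2 zero eigenvalues correspond to the 2 connected components. There are 2 zeros in the spectrum, matching the 2 components. The eigenvalues sum to 8, which equals trace(L) = 2|E|.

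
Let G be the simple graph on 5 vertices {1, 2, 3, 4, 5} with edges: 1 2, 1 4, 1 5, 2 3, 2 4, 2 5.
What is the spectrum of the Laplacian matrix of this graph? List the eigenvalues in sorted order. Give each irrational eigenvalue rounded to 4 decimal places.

With the vertex order [1, 2, 3, 4, 5], the degrees are [3, 4, 1, 2, 2], giving D = diag(3, 4, 1, 2, 2) and L = D - A. Diagonalising L (or applying a numerical eigensolver to the 5x5 matrix) gives the spectrum above. There is one zero in the spectrum, matching the 1 component. The largest eigenvalue, 5, is at most the vertex count 5.

[0, 1, 2, 4, 5]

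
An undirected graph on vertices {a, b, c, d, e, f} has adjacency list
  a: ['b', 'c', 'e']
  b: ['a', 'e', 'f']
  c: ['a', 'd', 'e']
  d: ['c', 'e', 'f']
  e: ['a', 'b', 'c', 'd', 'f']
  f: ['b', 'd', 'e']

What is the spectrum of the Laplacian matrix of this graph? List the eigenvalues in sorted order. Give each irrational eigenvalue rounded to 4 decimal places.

[0, 2.3820, 2.3820, 4.6180, 4.6180, 6]

With the vertex order [a, b, c, d, e, f], the degrees are [3, 3, 3, 3, 5, 3], giving D = diag(3, 3, 3, 3, 5, 3) and L = D - A. The multiplicity of 0 as a Laplacian eigenvalue equals the number of connected components. The single zero eigenvalue shows the graph is connected. The eigenvalues sum to 20, which equals trace(L) = 2|E|.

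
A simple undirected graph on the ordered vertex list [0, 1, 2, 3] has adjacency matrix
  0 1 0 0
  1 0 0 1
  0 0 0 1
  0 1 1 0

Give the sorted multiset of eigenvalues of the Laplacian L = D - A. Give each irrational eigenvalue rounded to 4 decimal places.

[0, 0.5858, 2, 3.4142]

Reading degrees in the order [0, 1, 2, 3] gives [1, 2, 1, 2]; set D = diag(1, 2, 1, 2) and form L = D - A. The multiplicity of 0 as a Laplacian eigenvalue equals the number of connected components. By the matrix-tree theorem the graph has (1/4) * product of the nonzero eigenvalues = 1 spanning tree. The largest eigenvalue, 3.4142, is at most the vertex count 4.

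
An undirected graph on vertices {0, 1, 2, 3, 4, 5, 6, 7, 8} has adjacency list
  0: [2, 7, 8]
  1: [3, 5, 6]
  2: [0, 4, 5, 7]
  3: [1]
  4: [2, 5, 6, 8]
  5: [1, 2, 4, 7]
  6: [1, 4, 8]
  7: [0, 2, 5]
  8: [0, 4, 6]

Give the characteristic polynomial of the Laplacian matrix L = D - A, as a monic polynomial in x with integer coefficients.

x^9 - 28x^8 + 331x^7 - 2146x^6 + 8286x^5 - 19316x^4 + 26160x^3 - 18378x^2 + 4905x

With the vertex order [0, 1, 2, 3, 4, 5, 6, 7, 8], the degrees are [3, 3, 4, 1, 4, 4, 3, 3, 3], giving D = diag(3, 3, 4, 1, 4, 4, 3, 3, 3) and L = D - A. L has integer entries, so p(x) = det(xI - L) has integer coefficients. Expanding the determinant yields x^9 - 28x^8 + 331x^7 - 2146x^6 + 8286x^5 - 19316x^4 + 26160x^3 - 18378x^2 + 4905x. The coefficient of x^8 equals -trace(L) = -28, matching the sum of degrees. The largest eigenvalue, 5.8393, is at most the vertex count 9.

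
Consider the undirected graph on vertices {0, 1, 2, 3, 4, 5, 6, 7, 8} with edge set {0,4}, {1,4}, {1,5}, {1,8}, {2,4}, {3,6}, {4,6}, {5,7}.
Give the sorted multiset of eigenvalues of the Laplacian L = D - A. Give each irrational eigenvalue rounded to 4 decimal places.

Reading degrees in the order [0, 1, 2, 3, 4, 5, 6, 7, 8] gives [1, 3, 1, 1, 4, 2, 2, 1, 1]; set D = diag(1, 3, 1, 1, 4, 2, 2, 1, 1) and form L = D - A. The multiplicity of 0 as a Laplacian eigenvalue equals the number of connected components. The single zero eigenvalue shows the graph is connected. The eigenvalues sum to 16, which equals trace(L) = 2|E|. There is one zero in the spectrum, matching the 1 component.

[0, 0.2427, 0.5371, 0.6893, 1, 2.1297, 2.4166, 3.6434, 5.3411]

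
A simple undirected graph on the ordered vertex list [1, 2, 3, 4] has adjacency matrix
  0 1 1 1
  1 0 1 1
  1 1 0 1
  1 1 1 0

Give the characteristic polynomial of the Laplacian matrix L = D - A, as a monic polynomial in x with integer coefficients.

With the vertex order [1, 2, 3, 4], the degrees are [3, 3, 3, 3], giving D = diag(3, 3, 3, 3) and L = D - A. The eigenvalues of L are [0, 4, 4, 4]; the characteristic polynomial is the product of (x - lambda_i), which multiplies out to x^4 - 12x^3 + 48x^2 - 64x. The coefficient of x^3 equals -trace(L) = -12, matching the sum of degrees. The largest eigenvalue, 4, is at most the vertex count 4.

x^4 - 12x^3 + 48x^2 - 64x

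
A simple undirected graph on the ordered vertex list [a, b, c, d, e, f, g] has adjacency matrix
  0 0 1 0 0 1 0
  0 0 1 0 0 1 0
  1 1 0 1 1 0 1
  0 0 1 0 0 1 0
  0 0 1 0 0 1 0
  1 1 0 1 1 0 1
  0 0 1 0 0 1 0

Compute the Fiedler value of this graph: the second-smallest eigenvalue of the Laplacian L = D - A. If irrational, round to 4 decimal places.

2

Reading degrees in the order [a, b, c, d, e, f, g] gives [2, 2, 5, 2, 2, 5, 2]; set D = diag(2, 2, 5, 2, 2, 5, 2) and form L = D - A. The sorted Laplacian eigenvalues are [0, 2, 2, 2, 2, 5, 7]; the algebraic connectivity is the second entry, 2. By the matrix-tree theorem the graph has (1/7) * product of the nonzero eigenvalues = 80 spanning trees.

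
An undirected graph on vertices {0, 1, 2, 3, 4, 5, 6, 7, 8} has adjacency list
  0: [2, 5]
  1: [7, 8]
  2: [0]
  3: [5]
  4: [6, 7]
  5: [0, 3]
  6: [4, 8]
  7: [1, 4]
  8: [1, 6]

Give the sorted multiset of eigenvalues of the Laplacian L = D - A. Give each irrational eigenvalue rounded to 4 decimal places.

With the vertex order [0, 1, 2, 3, 4, 5, 6, 7, 8], the degrees are [2, 2, 1, 1, 2, 2, 2, 2, 2], giving D = diag(2, 2, 1, 1, 2, 2, 2, 2, 2) and L = D - A. L is symmetric positive semidefinite, so every eigenvalue is real and nonnegative. The 2 zero eigenvalues correspond to the 2 connected components. The largest eigenvalue, 3.6180, is at most the vertex count 9.

[0, 0, 0.5858, 1.3820, 1.3820, 2, 3.4142, 3.6180, 3.6180]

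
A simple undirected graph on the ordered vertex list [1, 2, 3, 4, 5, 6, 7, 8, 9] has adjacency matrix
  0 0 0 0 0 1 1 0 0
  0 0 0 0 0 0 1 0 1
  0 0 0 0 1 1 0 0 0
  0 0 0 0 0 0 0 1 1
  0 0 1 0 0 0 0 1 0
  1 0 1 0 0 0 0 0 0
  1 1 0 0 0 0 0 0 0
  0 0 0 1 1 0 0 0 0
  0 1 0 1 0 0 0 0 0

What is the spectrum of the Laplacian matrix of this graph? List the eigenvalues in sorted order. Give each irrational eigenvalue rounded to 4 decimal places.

[0, 0.4679, 0.4679, 1.6527, 1.6527, 3, 3, 3.8794, 3.8794]

With the vertex order [1, 2, 3, 4, 5, 6, 7, 8, 9], the degrees are [2, 2, 2, 2, 2, 2, 2, 2, 2], giving D = diag(2, 2, 2, 2, 2, 2, 2, 2, 2) and L = D - A. The multiplicity of 0 as a Laplacian eigenvalue equals the number of connected components. The single zero eigenvalue shows the graph is connected. The eigenvalues sum to 18, which equals trace(L) = 2|E|.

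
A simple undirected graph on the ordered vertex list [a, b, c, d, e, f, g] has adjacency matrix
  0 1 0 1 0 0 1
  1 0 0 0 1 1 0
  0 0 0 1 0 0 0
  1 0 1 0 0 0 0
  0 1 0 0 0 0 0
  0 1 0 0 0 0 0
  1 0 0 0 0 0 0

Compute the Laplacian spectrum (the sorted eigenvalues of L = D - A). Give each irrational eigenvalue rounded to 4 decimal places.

Reading degrees in the order [a, b, c, d, e, f, g] gives [3, 3, 1, 2, 1, 1, 1]; set D = diag(3, 3, 1, 2, 1, 1, 1) and form L = D - A. L is symmetric positive semidefinite, so every eigenvalue is real and nonnegative. By the matrix-tree theorem the graph has (1/7) * product of the nonzero eigenvalues = 1 spanning tree. The largest eigenvalue, 4.6287, is at most the vertex count 7.

[0, 0.3217, 0.6802, 1, 2.1397, 3.2297, 4.6287]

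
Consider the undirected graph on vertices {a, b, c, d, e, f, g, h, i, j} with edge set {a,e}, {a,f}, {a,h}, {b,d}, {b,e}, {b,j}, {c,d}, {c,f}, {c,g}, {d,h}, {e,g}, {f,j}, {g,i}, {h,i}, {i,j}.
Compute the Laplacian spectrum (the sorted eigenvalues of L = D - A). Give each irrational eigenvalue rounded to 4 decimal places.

[0, 2, 2, 2, 2, 2, 5, 5, 5, 5]

With the vertex order [a, b, c, d, e, f, g, h, i, j], the degrees are [3, 3, 3, 3, 3, 3, 3, 3, 3, 3], giving D = diag(3, 3, 3, 3, 3, 3, 3, 3, 3, 3) and L = D - A. The multiplicity of 0 as a Laplacian eigenvalue equals the number of connected components. The single zero eigenvalue shows the graph is connected. There is one zero in the spectrum, matching the 1 component.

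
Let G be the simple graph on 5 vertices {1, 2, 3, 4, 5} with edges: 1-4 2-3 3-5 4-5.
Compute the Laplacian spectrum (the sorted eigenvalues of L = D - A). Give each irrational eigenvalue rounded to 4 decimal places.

With the vertex order [1, 2, 3, 4, 5], the degrees are [1, 1, 2, 2, 2], giving D = diag(1, 1, 2, 2, 2) and L = D - A. Diagonalising L (or applying a numerical eigensolver to the 5x5 matrix) gives the spectrum above. The single zero eigenvalue shows the graph is connected. The largest eigenvalue, 3.6180, is at most the vertex count 5. By the matrix-tree theorem the graph has (1/5) * product of the nonzero eigenvalues = 1 spanning tree.

[0, 0.3820, 1.3820, 2.6180, 3.6180]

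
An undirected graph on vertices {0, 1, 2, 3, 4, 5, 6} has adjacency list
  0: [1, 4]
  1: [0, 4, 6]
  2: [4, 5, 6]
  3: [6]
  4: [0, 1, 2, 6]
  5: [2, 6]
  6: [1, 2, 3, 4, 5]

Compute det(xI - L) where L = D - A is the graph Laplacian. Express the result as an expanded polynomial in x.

x^7 - 20x^6 + 156x^5 - 600x^4 + 1181x^3 - 1106x^2 + 385x

Reading degrees in the order [0, 1, 2, 3, 4, 5, 6] gives [2, 3, 3, 1, 4, 2, 5]; set D = diag(2, 3, 3, 1, 4, 2, 5) and form L = D - A. Computing det(xI - L) by cofactor expansion (or equivalently via sum-over-permutations) gives x^7 - 20x^6 + 156x^5 - 600x^4 + 1181x^3 - 1106x^2 + 385x. The coefficient of x^6 equals -trace(L) = -20, matching the sum of degrees. The largest eigenvalue, 6.1455, is at most the vertex count 7.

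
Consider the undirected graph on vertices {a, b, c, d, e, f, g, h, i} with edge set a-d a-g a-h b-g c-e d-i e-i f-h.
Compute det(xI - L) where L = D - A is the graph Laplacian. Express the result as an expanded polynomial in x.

Reading degrees in the order [a, b, c, d, e, f, g, h, i] gives [3, 1, 1, 2, 2, 1, 2, 2, 2]; set D = diag(3, 1, 1, 2, 2, 1, 2, 2, 2) and form L = D - A. L has integer entries, so p(x) = det(xI - L) has integer coefficients. Expanding the determinant yields x^9 - 16x^8 + 104x^7 - 354x^6 + 677x^5 - 724x^4 + 406x^3 - 104x^2 + 9x. The constant term is 0 because L is singular (the all-ones vector lies in its kernel). The eigenvalues sum to 16, which equals trace(L) = 2|E|. The largest eigenvalue, 4.4442, is at most the vertex count 9.

x^9 - 16x^8 + 104x^7 - 354x^6 + 677x^5 - 724x^4 + 406x^3 - 104x^2 + 9x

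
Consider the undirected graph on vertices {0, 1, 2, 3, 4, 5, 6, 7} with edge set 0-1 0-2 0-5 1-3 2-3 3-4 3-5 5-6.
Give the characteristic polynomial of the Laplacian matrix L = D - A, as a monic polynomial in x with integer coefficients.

x^8 - 16x^7 + 98x^6 - 292x^5 + 441x^4 - 316x^3 + 84x^2

With the vertex order [0, 1, 2, 3, 4, 5, 6, 7], the degrees are [3, 2, 2, 4, 1, 3, 1, 0], giving D = diag(3, 2, 2, 4, 1, 3, 1, 0) and L = D - A. L has integer entries, so p(x) = det(xI - L) has integer coefficients. Expanding the determinant yields x^8 - 16x^7 + 98x^6 - 292x^5 + 441x^4 - 316x^3 + 84x^2. The coefficient of x^7 equals -trace(L) = -16, matching the sum of degrees. The eigenvalues sum to 16, which equals trace(L) = 2|E|.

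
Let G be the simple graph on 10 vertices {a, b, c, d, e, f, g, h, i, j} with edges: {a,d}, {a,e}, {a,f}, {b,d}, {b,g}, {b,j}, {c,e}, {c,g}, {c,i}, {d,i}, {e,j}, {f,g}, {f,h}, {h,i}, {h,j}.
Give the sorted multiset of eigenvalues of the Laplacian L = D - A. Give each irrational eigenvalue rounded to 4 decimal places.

With the vertex order [a, b, c, d, e, f, g, h, i, j], the degrees are [3, 3, 3, 3, 3, 3, 3, 3, 3, 3], giving D = diag(3, 3, 3, 3, 3, 3, 3, 3, 3, 3) and L = D - A. Diagonalising L (or applying a numerical eigensolver to the 10x10 matrix) gives the spectrum above. The single zero eigenvalue shows the graph is connected. The largest eigenvalue, 5, is at most the vertex count 10. The eigenvalues sum to 30, which equals trace(L) = 2|E|.

[0, 2, 2, 2, 2, 2, 5, 5, 5, 5]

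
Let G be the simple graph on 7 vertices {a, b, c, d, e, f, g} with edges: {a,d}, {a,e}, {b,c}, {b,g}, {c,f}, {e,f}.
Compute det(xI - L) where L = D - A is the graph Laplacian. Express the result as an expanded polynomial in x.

Each diagonal entry of L is the vertex degree and each off-diagonal entry is -1 where an edge is present, 0 otherwise; in the order [a, b, c, d, e, f, g] the diagonal is [2, 2, 2, 1, 2, 2, 1]. L has integer entries, so p(x) = det(xI - L) has integer coefficients. Expanding the determinant yields x^7 - 12x^6 + 55x^5 - 120x^4 + 126x^3 - 56x^2 + 7x. Since p(0) = det(-L) = 0, x divides p(x). The largest eigenvalue, 3.8019, is at most the vertex count 7.

x^7 - 12x^6 + 55x^5 - 120x^4 + 126x^3 - 56x^2 + 7x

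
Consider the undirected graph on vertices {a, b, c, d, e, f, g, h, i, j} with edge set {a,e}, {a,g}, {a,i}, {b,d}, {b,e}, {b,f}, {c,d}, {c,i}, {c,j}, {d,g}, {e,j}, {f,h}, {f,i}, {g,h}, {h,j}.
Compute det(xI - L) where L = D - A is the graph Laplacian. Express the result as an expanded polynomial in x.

With the vertex order [a, b, c, d, e, f, g, h, i, j], the degrees are [3, 3, 3, 3, 3, 3, 3, 3, 3, 3], giving D = diag(3, 3, 3, 3, 3, 3, 3, 3, 3, 3) and L = D - A. L has integer entries, so p(x) = det(xI - L) has integer coefficients. Expanding the determinant yields x^10 - 30x^9 + 390x^8 - 2880x^7 + 13305x^6 - 39882x^5 + 77640x^4 - 94800x^3 + 66000x^2 - 20000x. The coefficient of x^9 equals -trace(L) = -30, matching the sum of degrees. There is one zero in the spectrum, matching the 1 component. The eigenvalues sum to 30, which equals trace(L) = 2|E|.

x^10 - 30x^9 + 390x^8 - 2880x^7 + 13305x^6 - 39882x^5 + 77640x^4 - 94800x^3 + 66000x^2 - 20000x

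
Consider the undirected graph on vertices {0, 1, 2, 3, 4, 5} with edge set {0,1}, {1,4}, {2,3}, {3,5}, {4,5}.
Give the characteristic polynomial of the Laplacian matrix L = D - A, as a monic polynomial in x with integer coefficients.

Each diagonal entry of L is the vertex degree and each off-diagonal entry is -1 where an edge is present, 0 otherwise; in the order [0, 1, 2, 3, 4, 5] the diagonal is [1, 2, 1, 2, 2, 2]. Computing det(xI - L) by cofactor expansion (or equivalently via sum-over-permutations) gives x^6 - 10x^5 + 36x^4 - 56x^3 + 35x^2 - 6x. The constant term is 0 because L is singular (the all-ones vector lies in its kernel). The largest eigenvalue, 3.7321, is at most the vertex count 6. The eigenvalues sum to 10, which equals trace(L) = 2|E|.

x^6 - 10x^5 + 36x^4 - 56x^3 + 35x^2 - 6x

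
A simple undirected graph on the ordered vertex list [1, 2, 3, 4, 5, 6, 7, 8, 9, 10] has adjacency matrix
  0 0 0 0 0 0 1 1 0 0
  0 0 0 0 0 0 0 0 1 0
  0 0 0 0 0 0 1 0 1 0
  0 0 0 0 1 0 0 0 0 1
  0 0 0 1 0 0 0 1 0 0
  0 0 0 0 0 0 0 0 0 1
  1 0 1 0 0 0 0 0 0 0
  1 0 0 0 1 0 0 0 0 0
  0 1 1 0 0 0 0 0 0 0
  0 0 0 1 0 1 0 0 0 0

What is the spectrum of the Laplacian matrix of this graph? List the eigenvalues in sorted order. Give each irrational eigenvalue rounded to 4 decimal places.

With the vertex order [1, 2, 3, 4, 5, 6, 7, 8, 9, 10], the degrees are [2, 1, 2, 2, 2, 1, 2, 2, 2, 2], giving D = diag(2, 1, 2, 2, 2, 1, 2, 2, 2, 2) and L = D - A. Diagonalising L (or applying a numerical eigensolver to the 10x10 matrix) gives the spectrum above. The single zero eigenvalue shows the graph is connected. By the matrix-tree theorem the graph has (1/10) * product of the nonzero eigenvalues = 1 spanning tree. The largest eigenvalue, 3.9021, is at most the vertex count 10.

[0, 0.0979, 0.3820, 0.8244, 1.3820, 2, 2.6180, 3.1756, 3.6180, 3.9021]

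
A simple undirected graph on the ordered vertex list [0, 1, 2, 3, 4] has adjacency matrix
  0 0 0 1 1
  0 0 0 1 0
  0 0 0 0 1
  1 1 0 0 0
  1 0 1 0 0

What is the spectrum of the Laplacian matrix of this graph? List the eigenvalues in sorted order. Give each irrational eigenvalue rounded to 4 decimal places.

Reading degrees in the order [0, 1, 2, 3, 4] gives [2, 1, 1, 2, 2]; set D = diag(2, 1, 1, 2, 2) and form L = D - A. Since every row of L sums to 0, the all-ones vector is in the kernel and 0 is an eigenvalue. The single zero eigenvalue shows the graph is connected. The eigenvalues sum to 8, which equals trace(L) = 2|E|. There is one zero in the spectrum, matching the 1 component.

[0, 0.3820, 1.3820, 2.6180, 3.6180]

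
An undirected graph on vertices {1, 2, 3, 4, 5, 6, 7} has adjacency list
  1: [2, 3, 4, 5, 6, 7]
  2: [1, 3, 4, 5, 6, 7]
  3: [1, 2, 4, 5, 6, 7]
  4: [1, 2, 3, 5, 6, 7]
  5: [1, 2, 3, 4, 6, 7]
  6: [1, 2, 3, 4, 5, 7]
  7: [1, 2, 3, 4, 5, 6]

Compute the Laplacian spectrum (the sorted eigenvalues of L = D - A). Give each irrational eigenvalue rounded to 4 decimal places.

Each diagonal entry of L is the vertex degree and each off-diagonal entry is -1 where an edge is present, 0 otherwise; in the order [1, 2, 3, 4, 5, 6, 7] the diagonal is [6, 6, 6, 6, 6, 6, 6]. Since every row of L sums to 0, the all-ones vector is in the kernel and 0 is an eigenvalue. The largest eigenvalue, 7, is at most the vertex count 7. There is one zero in the spectrum, matching the 1 component.

[0, 7, 7, 7, 7, 7, 7]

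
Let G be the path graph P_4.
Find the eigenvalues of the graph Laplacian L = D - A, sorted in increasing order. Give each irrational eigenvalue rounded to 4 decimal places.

[0, 0.5858, 2, 3.4142]

The graph has 4 vertices and degree multiset [2, 2, 1, 1]; D is the diagonal matrix of degrees and L = D - A. The multiplicity of 0 as a Laplacian eigenvalue equals the number of connected components. The single zero eigenvalue shows the graph is connected. There is one zero in the spectrum, matching the 1 component. By the matrix-tree theorem the graph has (1/4) * product of the nonzero eigenvalues = 1 spanning tree.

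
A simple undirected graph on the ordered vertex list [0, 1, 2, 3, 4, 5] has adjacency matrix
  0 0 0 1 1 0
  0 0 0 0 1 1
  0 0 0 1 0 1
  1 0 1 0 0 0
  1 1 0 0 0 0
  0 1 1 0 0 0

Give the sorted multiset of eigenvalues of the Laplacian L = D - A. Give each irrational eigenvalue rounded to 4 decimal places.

[0, 1, 1, 3, 3, 4]

With the vertex order [0, 1, 2, 3, 4, 5], the degrees are [2, 2, 2, 2, 2, 2], giving D = diag(2, 2, 2, 2, 2, 2) and L = D - A. Diagonalising L (or applying a numerical eigensolver to the 6x6 matrix) gives the spectrum above. The single zero eigenvalue shows the graph is connected. The largest eigenvalue, 4, is at most the vertex count 6.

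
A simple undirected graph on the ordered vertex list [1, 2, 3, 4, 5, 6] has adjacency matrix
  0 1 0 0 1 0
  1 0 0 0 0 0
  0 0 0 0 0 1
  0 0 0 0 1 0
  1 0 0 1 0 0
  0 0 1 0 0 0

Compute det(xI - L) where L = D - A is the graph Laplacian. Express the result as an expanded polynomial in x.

Reading degrees in the order [1, 2, 3, 4, 5, 6] gives [2, 1, 1, 1, 2, 1]; set D = diag(2, 1, 1, 1, 2, 1) and form L = D - A. Computing det(xI - L) by cofactor expansion (or equivalently via sum-over-permutations) gives x^6 - 8x^5 + 22x^4 - 24x^3 + 8x^2. Since p(0) = det(-L) = 0, x divides p(x).

x^6 - 8x^5 + 22x^4 - 24x^3 + 8x^2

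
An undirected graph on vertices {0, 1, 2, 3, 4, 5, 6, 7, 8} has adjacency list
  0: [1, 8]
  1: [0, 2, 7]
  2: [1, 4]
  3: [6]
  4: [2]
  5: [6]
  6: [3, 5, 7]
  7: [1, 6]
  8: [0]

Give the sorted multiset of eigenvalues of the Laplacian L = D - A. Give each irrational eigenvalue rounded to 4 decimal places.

[0, 0.1953, 0.3820, 1, 1.2108, 2.1449, 2.6180, 3.9064, 4.5426]

With the vertex order [0, 1, 2, 3, 4, 5, 6, 7, 8], the degrees are [2, 3, 2, 1, 1, 1, 3, 2, 1], giving D = diag(2, 3, 2, 1, 1, 1, 3, 2, 1) and L = D - A. L is symmetric positive semidefinite, so every eigenvalue is real and nonnegative. The single zero eigenvalue shows the graph is connected. By the matrix-tree theorem the graph has (1/9) * product of the nonzero eigenvalues = 1 spanning tree.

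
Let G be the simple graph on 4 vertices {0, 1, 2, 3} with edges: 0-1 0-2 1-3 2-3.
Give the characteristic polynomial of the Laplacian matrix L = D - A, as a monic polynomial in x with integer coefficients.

With the vertex order [0, 1, 2, 3], the degrees are [2, 2, 2, 2], giving D = diag(2, 2, 2, 2) and L = D - A. L has integer entries, so p(x) = det(xI - L) has integer coefficients. Expanding the determinant yields x^4 - 8x^3 + 20x^2 - 16x. The coefficient of x^3 equals -trace(L) = -8, matching the sum of degrees. There is one zero in the spectrum, matching the 1 component.

x^4 - 8x^3 + 20x^2 - 16x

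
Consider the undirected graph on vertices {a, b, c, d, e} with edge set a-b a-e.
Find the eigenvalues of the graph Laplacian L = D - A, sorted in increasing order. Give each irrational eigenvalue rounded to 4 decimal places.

Reading degrees in the order [a, b, c, d, e] gives [2, 1, 0, 0, 1]; set D = diag(2, 1, 0, 0, 1) and form L = D - A. L is symmetric positive semidefinite, so every eigenvalue is real and nonnegative. The 3 zero eigenvalues correspond to the 3 connected components.

[0, 0, 0, 1, 3]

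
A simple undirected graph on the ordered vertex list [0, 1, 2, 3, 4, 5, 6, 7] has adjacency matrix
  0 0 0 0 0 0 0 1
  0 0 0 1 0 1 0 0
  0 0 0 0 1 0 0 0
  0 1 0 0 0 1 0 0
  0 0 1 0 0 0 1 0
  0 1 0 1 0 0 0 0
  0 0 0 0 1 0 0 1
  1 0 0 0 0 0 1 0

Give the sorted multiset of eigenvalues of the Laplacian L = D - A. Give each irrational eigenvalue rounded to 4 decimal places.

Each diagonal entry of L is the vertex degree and each off-diagonal entry is -1 where an edge is present, 0 otherwise; in the order [0, 1, 2, 3, 4, 5, 6, 7] the diagonal is [1, 2, 1, 2, 2, 2, 2, 2]. Since every row of L sums to 0, the all-ones vector is in the kernel and 0 is an eigenvalue. The 2 zero eigenvalues correspond to the 2 connected components. There are 2 zeros in the spectrum, matching the 2 components.

[0, 0, 0.3820, 1.3820, 2.6180, 3, 3, 3.6180]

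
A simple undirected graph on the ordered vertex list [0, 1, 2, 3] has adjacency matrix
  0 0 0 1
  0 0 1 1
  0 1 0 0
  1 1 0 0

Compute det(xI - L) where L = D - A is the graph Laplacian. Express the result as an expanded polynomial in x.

Each diagonal entry of L is the vertex degree and each off-diagonal entry is -1 where an edge is present, 0 otherwise; in the order [0, 1, 2, 3] the diagonal is [1, 2, 1, 2]. L has integer entries, so p(x) = det(xI - L) has integer coefficients. Expanding the determinant yields x^4 - 6x^3 + 10x^2 - 4x. The coefficient of x^3 equals -trace(L) = -6, matching the sum of degrees. The eigenvalues sum to 6, which equals trace(L) = 2|E|. The largest eigenvalue, 3.4142, is at most the vertex count 4.

x^4 - 6x^3 + 10x^2 - 4x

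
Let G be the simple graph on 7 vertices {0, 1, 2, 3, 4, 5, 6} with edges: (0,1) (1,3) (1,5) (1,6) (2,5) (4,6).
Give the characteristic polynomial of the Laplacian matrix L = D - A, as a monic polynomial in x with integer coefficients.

x^7 - 12x^6 + 52x^5 - 104x^4 + 100x^3 - 44x^2 + 7x

With the vertex order [0, 1, 2, 3, 4, 5, 6], the degrees are [1, 4, 1, 1, 1, 2, 2], giving D = diag(1, 4, 1, 1, 1, 2, 2) and L = D - A. L has integer entries, so p(x) = det(xI - L) has integer coefficients. Expanding the determinant yields x^7 - 12x^6 + 52x^5 - 104x^4 + 100x^3 - 44x^2 + 7x. Since p(0) = det(-L) = 0, x divides p(x). By the matrix-tree theorem the graph has (1/7) * product of the nonzero eigenvalues = 1 spanning tree.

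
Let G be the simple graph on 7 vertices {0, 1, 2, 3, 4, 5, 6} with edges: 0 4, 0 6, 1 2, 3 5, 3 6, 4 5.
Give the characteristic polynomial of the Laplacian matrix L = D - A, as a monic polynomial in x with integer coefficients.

x^7 - 12x^6 + 55x^5 - 120x^4 + 125x^3 - 50x^2

Each diagonal entry of L is the vertex degree and each off-diagonal entry is -1 where an edge is present, 0 otherwise; in the order [0, 1, 2, 3, 4, 5, 6] the diagonal is [2, 1, 1, 2, 2, 2, 2]. L has integer entries, so p(x) = det(xI - L) has integer coefficients. Expanding the determinant yields x^7 - 12x^6 + 55x^5 - 120x^4 + 125x^3 - 50x^2. The coefficient of x^6 equals -trace(L) = -12, matching the sum of degrees. The largest eigenvalue, 3.6180, is at most the vertex count 7.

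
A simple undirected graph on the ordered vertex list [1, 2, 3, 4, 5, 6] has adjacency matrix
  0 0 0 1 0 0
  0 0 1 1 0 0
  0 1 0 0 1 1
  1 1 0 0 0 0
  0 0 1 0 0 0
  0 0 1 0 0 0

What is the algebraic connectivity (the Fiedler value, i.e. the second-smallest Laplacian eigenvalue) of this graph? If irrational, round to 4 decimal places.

Each diagonal entry of L is the vertex degree and each off-diagonal entry is -1 where an edge is present, 0 otherwise; in the order [1, 2, 3, 4, 5, 6] the diagonal is [1, 2, 3, 2, 1, 1]. Computing the eigenvalues of L and sorting gives [0, 0.3249, 1, 1.4608, 3, 4.2143]. The Fiedler value lambda_2 = 0.3249 is strictly positive, so the graph is connected. The eigenvalues sum to 10, which equals trace(L) = 2|E|.

0.3249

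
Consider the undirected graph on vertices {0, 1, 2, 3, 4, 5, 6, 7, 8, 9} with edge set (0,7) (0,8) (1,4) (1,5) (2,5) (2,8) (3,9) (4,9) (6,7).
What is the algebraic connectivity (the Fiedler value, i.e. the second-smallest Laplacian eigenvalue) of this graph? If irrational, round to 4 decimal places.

Each diagonal entry of L is the vertex degree and each off-diagonal entry is -1 where an edge is present, 0 otherwise; in the order [0, 1, 2, 3, 4, 5, 6, 7, 8, 9] the diagonal is [2, 2, 2, 1, 2, 2, 1, 2, 2, 2]. The sorted Laplacian eigenvalues are [0, 0.0979, 0.3820, 0.8244, 1.3820, 2, 2.6180, 3.1756, 3.6180, 3.9021]; the algebraic connectivity is the second entry, 0.0979. By the matrix-tree theorem the graph has (1/10) * product of the nonzero eigenvalues = 1 spanning tree.

0.0979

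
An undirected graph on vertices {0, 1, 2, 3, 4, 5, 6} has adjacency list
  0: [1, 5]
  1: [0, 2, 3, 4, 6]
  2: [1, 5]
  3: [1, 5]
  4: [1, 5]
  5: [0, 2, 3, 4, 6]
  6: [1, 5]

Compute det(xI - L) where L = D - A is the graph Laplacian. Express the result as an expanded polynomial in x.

x^7 - 20x^6 + 155x^5 - 600x^4 + 1240x^3 - 1312x^2 + 560x

Reading degrees in the order [0, 1, 2, 3, 4, 5, 6] gives [2, 5, 2, 2, 2, 5, 2]; set D = diag(2, 5, 2, 2, 2, 5, 2) and form L = D - A. Computing det(xI - L) by cofactor expansion (or equivalently via sum-over-permutations) gives x^7 - 20x^6 + 155x^5 - 600x^4 + 1240x^3 - 1312x^2 + 560x. Since p(0) = det(-L) = 0, x divides p(x). There is one zero in the spectrum, matching the 1 component. By the matrix-tree theorem the graph has (1/7) * product of the nonzero eigenvalues = 80 spanning trees.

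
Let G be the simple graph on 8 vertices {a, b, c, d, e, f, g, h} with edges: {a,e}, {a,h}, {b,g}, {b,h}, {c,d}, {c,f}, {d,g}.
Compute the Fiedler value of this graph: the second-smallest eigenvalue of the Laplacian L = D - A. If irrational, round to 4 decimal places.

Reading degrees in the order [a, b, c, d, e, f, g, h] gives [2, 2, 2, 2, 1, 1, 2, 2]; set D = diag(2, 2, 2, 2, 1, 1, 2, 2) and form L = D - A. The sorted Laplacian eigenvalues are [0, 0.1522, 0.5858, 1.2346, 2, 2.7654, 3.4142, 3.8478]; the algebraic connectivity is the second entry, 0.1522. The largest eigenvalue, 3.8478, is at most the vertex count 8.

0.1522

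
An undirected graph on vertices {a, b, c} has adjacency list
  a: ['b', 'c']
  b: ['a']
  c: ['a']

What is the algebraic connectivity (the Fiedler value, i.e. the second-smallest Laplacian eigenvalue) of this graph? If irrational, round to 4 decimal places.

1

Reading degrees in the order [a, b, c] gives [2, 1, 1]; set D = diag(2, 1, 1) and form L = D - A. The smallest Laplacian eigenvalue is always 0. The next one, lambda_2 = 1, measures how hard the graph is to disconnect: larger values mean better connectivity. There is one zero in the spectrum, matching the 1 component.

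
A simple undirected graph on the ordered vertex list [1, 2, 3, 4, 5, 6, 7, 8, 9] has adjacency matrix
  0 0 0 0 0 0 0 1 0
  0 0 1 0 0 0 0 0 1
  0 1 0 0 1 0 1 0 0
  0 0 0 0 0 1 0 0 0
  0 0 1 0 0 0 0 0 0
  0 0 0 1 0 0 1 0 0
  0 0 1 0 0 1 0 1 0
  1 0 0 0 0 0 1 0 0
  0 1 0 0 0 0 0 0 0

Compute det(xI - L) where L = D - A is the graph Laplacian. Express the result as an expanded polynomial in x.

Each diagonal entry of L is the vertex degree and each off-diagonal entry is -1 where an edge is present, 0 otherwise; in the order [1, 2, 3, 4, 5, 6, 7, 8, 9] the diagonal is [1, 2, 3, 1, 1, 2, 3, 2, 1]. Computing det(xI - L) by cofactor expansion (or equivalently via sum-over-permutations) gives x^9 - 16x^8 + 103x^7 - 344x^6 + 640x^5 - 662x^4 + 361x^3 - 94x^2 + 9x. The constant term is 0 because L is singular (the all-ones vector lies in its kernel). By the matrix-tree theorem the graph has (1/9) * product of the nonzero eigenvalues = 1 spanning tree.

x^9 - 16x^8 + 103x^7 - 344x^6 + 640x^5 - 662x^4 + 361x^3 - 94x^2 + 9x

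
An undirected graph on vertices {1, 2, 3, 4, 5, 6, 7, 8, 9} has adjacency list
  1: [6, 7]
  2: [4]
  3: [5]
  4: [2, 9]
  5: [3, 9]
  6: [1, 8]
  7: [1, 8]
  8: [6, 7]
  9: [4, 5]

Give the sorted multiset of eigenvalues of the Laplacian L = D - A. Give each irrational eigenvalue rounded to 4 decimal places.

[0, 0, 0.3820, 1.3820, 2, 2, 2.6180, 3.6180, 4]

Each diagonal entry of L is the vertex degree and each off-diagonal entry is -1 where an edge is present, 0 otherwise; in the order [1, 2, 3, 4, 5, 6, 7, 8, 9] the diagonal is [2, 1, 1, 2, 2, 2, 2, 2, 2]. Diagonalising L (or applying a numerical eigensolver to the 9x9 matrix) gives the spectrum above. The 2 zero eigenvalues correspond to the 2 connected components.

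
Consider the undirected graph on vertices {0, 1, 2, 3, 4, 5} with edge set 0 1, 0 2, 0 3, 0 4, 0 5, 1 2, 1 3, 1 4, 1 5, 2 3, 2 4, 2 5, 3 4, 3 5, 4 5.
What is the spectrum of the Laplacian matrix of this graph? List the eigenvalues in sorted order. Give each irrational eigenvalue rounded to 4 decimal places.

[0, 6, 6, 6, 6, 6]

Each diagonal entry of L is the vertex degree and each off-diagonal entry is -1 where an edge is present, 0 otherwise; in the order [0, 1, 2, 3, 4, 5] the diagonal is [5, 5, 5, 5, 5, 5]. Diagonalising L (or applying a numerical eigensolver to the 6x6 matrix) gives the spectrum above. The eigenvalues sum to 30, which equals trace(L) = 2|E|.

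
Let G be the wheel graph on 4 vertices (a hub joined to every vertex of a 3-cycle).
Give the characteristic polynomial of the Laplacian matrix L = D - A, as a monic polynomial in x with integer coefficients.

The graph has 4 vertices and degree multiset [3, 3, 3, 3]; D is the diagonal matrix of degrees and L = D - A. L has integer entries, so p(x) = det(xI - L) has integer coefficients. Expanding the determinant yields x^4 - 12x^3 + 48x^2 - 64x. Since p(0) = det(-L) = 0, x divides p(x). The largest eigenvalue, 4, is at most the vertex count 4.

x^4 - 12x^3 + 48x^2 - 64x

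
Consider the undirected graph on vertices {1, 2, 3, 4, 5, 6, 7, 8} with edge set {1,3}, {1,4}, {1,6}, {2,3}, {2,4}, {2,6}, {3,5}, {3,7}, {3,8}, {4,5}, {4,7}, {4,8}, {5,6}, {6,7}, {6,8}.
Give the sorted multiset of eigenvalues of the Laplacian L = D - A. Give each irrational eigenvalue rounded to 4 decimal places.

[0, 3, 3, 3, 3, 5, 5, 8]

Each diagonal entry of L is the vertex degree and each off-diagonal entry is -1 where an edge is present, 0 otherwise; in the order [1, 2, 3, 4, 5, 6, 7, 8] the diagonal is [3, 3, 5, 5, 3, 5, 3, 3]. Since every row of L sums to 0, the all-ones vector is in the kernel and 0 is an eigenvalue. The single zero eigenvalue shows the graph is connected. By the matrix-tree theorem the graph has (1/8) * product of the nonzero eigenvalues = 2025 spanning trees. There is one zero in the spectrum, matching the 1 component.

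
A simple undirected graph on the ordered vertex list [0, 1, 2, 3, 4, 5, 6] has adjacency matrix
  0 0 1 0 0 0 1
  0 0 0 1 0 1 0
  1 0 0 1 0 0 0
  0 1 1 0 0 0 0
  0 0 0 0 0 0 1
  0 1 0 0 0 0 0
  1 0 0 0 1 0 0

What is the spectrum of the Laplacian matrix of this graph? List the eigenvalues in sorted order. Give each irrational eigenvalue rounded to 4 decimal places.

[0, 0.1981, 0.7530, 1.5550, 2.4450, 3.2470, 3.8019]

Each diagonal entry of L is the vertex degree and each off-diagonal entry is -1 where an edge is present, 0 otherwise; in the order [0, 1, 2, 3, 4, 5, 6] the diagonal is [2, 2, 2, 2, 1, 1, 2]. L is symmetric positive semidefinite, so every eigenvalue is real and nonnegative. The single zero eigenvalue shows the graph is connected. The eigenvalues sum to 12, which equals trace(L) = 2|E|. The largest eigenvalue, 3.8019, is at most the vertex count 7.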